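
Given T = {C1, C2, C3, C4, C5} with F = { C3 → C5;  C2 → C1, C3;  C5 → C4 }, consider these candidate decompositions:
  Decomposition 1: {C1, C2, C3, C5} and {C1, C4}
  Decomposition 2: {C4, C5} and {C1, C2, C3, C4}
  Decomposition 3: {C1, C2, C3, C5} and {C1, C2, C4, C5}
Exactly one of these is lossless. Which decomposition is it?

Decomposition 1: common = {C1}, closure = {C1} → lossy.
Decomposition 2: common = {C4}, closure = {C4} → lossy.
Decomposition 3: common = {C1, C2, C5}, closure = {C1, C2, C3, C4, C5} → lossless.

Decomposition 3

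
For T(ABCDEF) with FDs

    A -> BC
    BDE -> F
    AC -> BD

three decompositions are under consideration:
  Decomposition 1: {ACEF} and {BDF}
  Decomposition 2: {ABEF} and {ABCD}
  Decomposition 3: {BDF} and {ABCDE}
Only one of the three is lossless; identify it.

Decomposition 1: common = {F}, closure = {F} → lossy.
Decomposition 2: common = {AB}, closure = {ABCD} → lossless.
Decomposition 3: common = {BD}, closure = {BD} → lossy.

Decomposition 2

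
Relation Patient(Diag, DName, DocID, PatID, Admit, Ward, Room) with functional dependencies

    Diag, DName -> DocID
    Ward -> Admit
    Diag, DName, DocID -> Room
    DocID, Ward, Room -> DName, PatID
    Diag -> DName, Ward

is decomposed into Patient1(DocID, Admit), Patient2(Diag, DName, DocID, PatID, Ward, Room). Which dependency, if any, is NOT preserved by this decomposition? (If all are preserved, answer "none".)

Check Ward → Admit: no single fragment contains all of {Admit, Ward}, and the restricted closure of {Ward} across the fragments never reaches {Admit}.
Diag, DName → DocID is preserved.
Diag, DName, DocID → Room is preserved.
DocID, Ward, Room → DName, PatID is preserved.
Diag → DName, Ward is preserved.

Ward -> Admit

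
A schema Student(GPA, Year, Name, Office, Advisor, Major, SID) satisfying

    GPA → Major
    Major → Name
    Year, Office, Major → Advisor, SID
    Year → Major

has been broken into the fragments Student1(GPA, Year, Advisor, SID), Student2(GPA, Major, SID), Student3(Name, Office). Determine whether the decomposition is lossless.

No

Chase test. Columns are GPA, Year, Name, Office, Advisor, Major, SID; row i has aⱼ where attribute j ∈ Studenti, else bᵢⱼ.
Initial tableau (one row per fragment):
  row 1: a1 a2 b13 b14 a5 b16 a7
  row 2: a1 b22 b23 b24 b25 a6 a7
  row 3: b31 b32 a3 a4 b35 b36 b37
Rows 1 and 2 agree on GPA; apply GPA→Major and equate their Major entries.
Rows 1 and 2 agree on Major; apply Major→Name and equate their Name entries.
No row becomes fully distinguished — the join is lossy.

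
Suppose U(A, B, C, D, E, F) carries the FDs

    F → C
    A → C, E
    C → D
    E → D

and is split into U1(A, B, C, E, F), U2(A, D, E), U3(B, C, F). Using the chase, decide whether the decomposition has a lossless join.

Yes

Chase test. Columns are A, B, C, D, E, F; row i has aⱼ where attribute j ∈ Ui, else bᵢⱼ.
Initial tableau (one row per fragment):
  row 1: a1 a2 a3 b14 a5 a6
  row 2: a1 b22 b23 a4 a5 b26
  row 3: b31 a2 a3 b34 b35 a6
Rows 1 and 2 agree on A; apply A→C, E and equate their C, E entries.
Rows 1 and 2 agree on C; apply C→D and equate their D entries.
Rows 1 and 3 agree on C; apply C→D and equate their D entries.
Row 1 is now all distinguished symbols — the join is lossless.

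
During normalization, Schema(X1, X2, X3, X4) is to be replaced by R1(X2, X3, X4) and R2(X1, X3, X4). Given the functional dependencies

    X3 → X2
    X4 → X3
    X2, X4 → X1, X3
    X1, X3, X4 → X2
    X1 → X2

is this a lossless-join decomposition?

Common attributes: R1 ∩ R2 = {X3, X4}.
Closure of {X3, X4}: X3 → X2 applies, adding X2; X2, X4 → X1, X3 applies, adding X1. So (X3, X4)⁺ = {X1, X2, X3, X4}.
This closure contains every attribute of R1, so R1 ∩ R2 → R1. The join is lossless.

Yes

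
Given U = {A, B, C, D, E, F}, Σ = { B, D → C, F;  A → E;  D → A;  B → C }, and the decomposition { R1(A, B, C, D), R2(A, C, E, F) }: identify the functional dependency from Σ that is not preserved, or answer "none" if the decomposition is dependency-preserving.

Check B, D → C, F: no single fragment contains all of {B, C, D, F}, and the restricted closure of {B, D} across the fragments never reaches {C, F}.
A → E is preserved.
D → A is preserved.
B → C is preserved.

B, D → C, F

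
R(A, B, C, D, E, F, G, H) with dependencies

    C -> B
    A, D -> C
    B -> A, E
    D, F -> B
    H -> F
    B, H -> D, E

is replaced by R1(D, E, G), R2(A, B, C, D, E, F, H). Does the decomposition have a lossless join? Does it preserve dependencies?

Lossless test: (D, E)⁺ = {D, E}, which is a superkey of neither fragment — lossy.
Dependency preservation: every FD's attributes lie within a single fragment, so each can be enforced locally — preserved.

lossy but dependency-preserving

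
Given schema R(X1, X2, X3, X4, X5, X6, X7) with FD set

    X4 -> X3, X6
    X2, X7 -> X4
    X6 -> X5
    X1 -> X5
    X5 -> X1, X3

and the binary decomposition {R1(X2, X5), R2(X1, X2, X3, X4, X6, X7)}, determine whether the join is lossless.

No

Common attributes: R1 ∩ R2 = {X2}.
No dependency enlarges {X2}, so (X2)⁺ = {X2}.
The closure contains neither all of R1 = {X2, X5} nor all of R2 = {X1, X2, X3, X4, X6, X7}, so the common attributes are not a superkey of either fragment. The join is lossy.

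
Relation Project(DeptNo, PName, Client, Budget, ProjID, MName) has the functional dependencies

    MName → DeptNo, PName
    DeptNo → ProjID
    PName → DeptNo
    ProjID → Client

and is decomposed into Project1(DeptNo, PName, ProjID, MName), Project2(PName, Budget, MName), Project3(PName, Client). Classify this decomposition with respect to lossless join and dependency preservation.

lossless but not dependency-preserving

Lossless test (chase): Rows 1 and 2 agree on MName; apply MName→DeptNo, PName and equate their DeptNo, PName entries. Rows 1 and 2 agree on DeptNo; apply DeptNo→ProjID and equate their ProjID entries. Rows 1 and 3 agree on PName; apply PName→DeptNo and equate their DeptNo entries. Rows 1 and 2 agree on ProjID; apply ProjID→Client and equate their Client entries. Rows 1 and 3 agree on DeptNo; apply DeptNo→ProjID and equate their ProjID entries. Rows 1 and 3 agree on ProjID; apply ProjID→Client and equate their Client entries. Row 2 is now all distinguished symbols — the join is lossless.
Dependency preservation: the restricted closure of {ProjID} across the fragments never reaches {Client}, so ProjID → Client cannot be enforced without a join — not preserved.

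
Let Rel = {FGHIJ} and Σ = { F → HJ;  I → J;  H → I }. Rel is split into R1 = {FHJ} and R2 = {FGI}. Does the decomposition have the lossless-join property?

Common attributes: R1 ∩ R2 = {F}.
Closure of {F}: F → HJ applies, adding HJ; H → I applies, adding I. So (F)⁺ = {FHIJ}.
This closure contains every attribute of R1, so R1 ∩ R2 → R1. The join is lossless.

Yes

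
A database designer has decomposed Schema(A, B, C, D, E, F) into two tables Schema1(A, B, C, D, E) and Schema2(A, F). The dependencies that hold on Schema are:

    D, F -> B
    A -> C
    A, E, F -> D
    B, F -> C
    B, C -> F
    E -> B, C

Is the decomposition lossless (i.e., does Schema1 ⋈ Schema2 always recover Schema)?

Common attributes: Schema1 ∩ Schema2 = {A}.
Closure of {A}: A → C applies, adding C. So (A)⁺ = {A, C}.
The closure contains neither all of Schema1 = {A, B, C, D, E} nor all of Schema2 = {A, F}, so the common attributes are not a superkey of either fragment. The join is lossy.

No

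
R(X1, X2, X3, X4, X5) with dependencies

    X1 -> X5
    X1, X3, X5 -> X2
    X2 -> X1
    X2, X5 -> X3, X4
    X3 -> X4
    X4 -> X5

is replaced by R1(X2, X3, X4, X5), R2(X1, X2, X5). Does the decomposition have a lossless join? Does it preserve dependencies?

lossless but not dependency-preserving

Lossless test: (X2, X5)⁺ = {X1, X2, X3, X4, X5}, which contains all of one fragment — lossless.
Dependency preservation: the restricted closure of {X1, X3, X5} across the fragments never reaches {X2}, so X1, X3, X5 → X2 cannot be enforced without a join — not preserved.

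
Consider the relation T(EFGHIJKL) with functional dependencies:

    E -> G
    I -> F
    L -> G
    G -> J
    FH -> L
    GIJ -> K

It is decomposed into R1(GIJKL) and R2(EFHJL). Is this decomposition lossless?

No

Common attributes: R1 ∩ R2 = {JL}.
Closure of {JL}: L → G applies, adding G. So (JL)⁺ = {GJL}.
The closure contains neither all of R1 = {GIJKL} nor all of R2 = {EFHJL}, so the common attributes are not a superkey of either fragment. The join is lossy.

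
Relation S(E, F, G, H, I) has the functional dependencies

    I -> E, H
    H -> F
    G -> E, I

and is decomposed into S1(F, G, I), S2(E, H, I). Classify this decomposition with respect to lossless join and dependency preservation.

lossless but not dependency-preserving

Lossless test: (I)⁺ = {E, F, H, I}, which contains all of one fragment — lossless.
Dependency preservation: the restricted closure of {H} across the fragments never reaches {F}, so H → F cannot be enforced without a join — not preserved.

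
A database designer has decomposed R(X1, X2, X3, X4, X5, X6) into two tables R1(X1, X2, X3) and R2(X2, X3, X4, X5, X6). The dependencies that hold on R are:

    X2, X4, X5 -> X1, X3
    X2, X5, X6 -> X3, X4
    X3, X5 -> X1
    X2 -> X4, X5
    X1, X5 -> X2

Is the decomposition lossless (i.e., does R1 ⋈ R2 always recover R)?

Yes

Common attributes: R1 ∩ R2 = {X2, X3}.
Closure of {X2, X3}: X2 → X4, X5 applies, adding X4, X5; X2, X4, X5 → X1, X3 applies, adding X1. So (X2, X3)⁺ = {X1, X2, X3, X4, X5}.
This closure contains every attribute of R1, so R1 ∩ R2 → R1. The join is lossless.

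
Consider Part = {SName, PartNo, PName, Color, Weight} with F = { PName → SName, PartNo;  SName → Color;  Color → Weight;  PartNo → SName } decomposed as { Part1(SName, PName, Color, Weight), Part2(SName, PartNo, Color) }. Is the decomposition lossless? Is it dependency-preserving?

Lossless test: (SName, Color)⁺ = {SName, Color, Weight}, which is a superkey of neither fragment — lossy.
Dependency preservation: the restricted closure of {PName} across the fragments never reaches {SName, PartNo}, so PName → SName, PartNo cannot be enforced without a join — not preserved.

lossy and not dependency-preserving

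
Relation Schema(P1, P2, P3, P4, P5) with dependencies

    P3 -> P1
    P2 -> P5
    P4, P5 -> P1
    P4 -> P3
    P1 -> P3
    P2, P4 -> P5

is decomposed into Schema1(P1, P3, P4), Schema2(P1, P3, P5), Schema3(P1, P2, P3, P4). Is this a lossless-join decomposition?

Chase test. Columns are P1, P2, P3, P4, P5; row i has aⱼ where attribute j ∈ Schemai, else bᵢⱼ.
Initial tableau (one row per fragment):
  row 1: a1 b12 a3 a4 b15
  row 2: a1 b22 a3 b24 a5
  row 3: a1 a2 a3 a4 b35
No row becomes fully distinguished — the join is lossy.

No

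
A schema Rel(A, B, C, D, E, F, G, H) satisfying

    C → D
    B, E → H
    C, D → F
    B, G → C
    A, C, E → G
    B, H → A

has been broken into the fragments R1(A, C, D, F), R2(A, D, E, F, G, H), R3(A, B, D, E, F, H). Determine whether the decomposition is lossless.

Chase test. Columns are A, B, C, D, E, F, G, H; row i has aⱼ where attribute j ∈ Ri, else bᵢⱼ.
Initial tableau (one row per fragment):
  row 1: a1 b12 a3 a4 b15 a6 b17 b18
  row 2: a1 b22 b23 a4 a5 a6 a7 a8
  row 3: a1 a2 b33 a4 a5 a6 b37 a8
No row becomes fully distinguished — the join is lossy.

No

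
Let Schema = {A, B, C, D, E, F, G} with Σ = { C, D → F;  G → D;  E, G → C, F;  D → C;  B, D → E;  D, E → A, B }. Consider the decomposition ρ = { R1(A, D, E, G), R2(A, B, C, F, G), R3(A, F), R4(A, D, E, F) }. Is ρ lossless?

No

Chase test. Columns are A, B, C, D, E, F, G; row i has aⱼ where attribute j ∈ Ri, else bᵢⱼ.
Initial tableau (one row per fragment):
  row 1: a1 b12 b13 a4 a5 b16 a7
  row 2: a1 a2 a3 b24 b25 a6 a7
  row 3: a1 b32 b33 b34 b35 a6 b37
  row 4: a1 b42 b43 a4 a5 a6 b47
Rows 1 and 2 agree on G; apply G→D and equate their D entries.
Rows 1 and 2 agree on D; apply D→C and equate their C entries.
Rows 1 and 4 agree on D; apply D→C and equate their C entries.
Rows 1 and 4 agree on D, E; apply D, E→A, B and equate their A, B entries.
Rows 1 and 2 agree on C, D; apply C, D→F and equate their F entries.
No row becomes fully distinguished — the join is lossy.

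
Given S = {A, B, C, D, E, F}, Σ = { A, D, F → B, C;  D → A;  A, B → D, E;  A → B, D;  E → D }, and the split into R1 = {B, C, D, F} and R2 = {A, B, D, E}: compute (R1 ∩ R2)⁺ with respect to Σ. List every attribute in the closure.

A, B, D, E

R1 ∩ R2 = {B, D}.
D → A applies, adding A
A, B → D, E applies, adding E
Closure: {A, B, D, E}.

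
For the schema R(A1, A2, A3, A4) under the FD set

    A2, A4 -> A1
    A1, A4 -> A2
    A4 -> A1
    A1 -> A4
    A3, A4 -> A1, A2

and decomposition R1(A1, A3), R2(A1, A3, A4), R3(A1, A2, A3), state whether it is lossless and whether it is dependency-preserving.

lossless and dependency-preserving

Lossless test (chase): Rows 1 and 2 agree on A1; apply A1→A4 and equate their A4 entries. Rows 1 and 3 agree on A1; apply A1→A4 and equate their A4 entries. Rows 1 and 2 agree on A3, A4; apply A3, A4→A1, A2 and equate their A1, A2 entries. Rows 1 and 3 agree on A3, A4; apply A3, A4→A1, A2 and equate their A1, A2 entries. Row 1 is now all distinguished symbols — the join is lossless.
Dependency preservation: A2, A4 → A1; A1, A4 → A2; A3, A4 → A1, A2 are not contained in any single fragment, but the restricted closure of each left-hand side across the fragments still reaches the right-hand side; the remaining FDs each lie inside some fragment. All dependencies are preserved.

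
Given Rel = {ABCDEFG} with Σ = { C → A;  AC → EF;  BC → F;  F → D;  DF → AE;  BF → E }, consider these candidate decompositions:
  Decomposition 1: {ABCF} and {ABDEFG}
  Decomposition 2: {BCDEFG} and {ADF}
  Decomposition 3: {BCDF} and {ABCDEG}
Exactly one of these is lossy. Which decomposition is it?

Decomposition 1

Decomposition 1: common = {ABF}, closure = {ABDEF} → lossy.
Decomposition 2: common = {DF}, closure = {ADEF} → lossless.
Decomposition 3: common = {BCD}, closure = {ABCDEF} → lossless.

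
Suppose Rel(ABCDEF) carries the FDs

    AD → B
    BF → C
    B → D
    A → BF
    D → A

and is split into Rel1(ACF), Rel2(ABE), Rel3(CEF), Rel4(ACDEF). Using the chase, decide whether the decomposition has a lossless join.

Chase test. Columns are ABCDEF; row i has aⱼ where attribute j ∈ Reli, else bᵢⱼ.
Initial tableau (one row per fragment):
  row 1: a1 b12 a3 b14 b15 a6
  row 2: a1 a2 b23 b24 a5 b26
  row 3: b31 b32 a3 b34 a5 a6
  row 4: a1 b42 a3 a4 a5 a6
Rows 1 and 2 agree on A; apply A→BF and equate their BF entries.
Rows 1 and 4 agree on A; apply A→BF and equate their BF entries.
Rows 1 and 2 agree on BF; apply BF→C and equate their C entries.
Rows 1 and 2 agree on B; apply B→D and equate their D entries.
Rows 1 and 4 agree on B; apply B→D and equate their D entries.
Row 2 is now all distinguished symbols — the join is lossless.

Yes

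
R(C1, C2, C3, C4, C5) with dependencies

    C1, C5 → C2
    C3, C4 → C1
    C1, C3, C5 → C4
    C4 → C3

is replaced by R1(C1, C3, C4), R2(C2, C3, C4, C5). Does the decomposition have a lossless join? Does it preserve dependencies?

Lossless test: (C3, C4)⁺ = {C1, C3, C4}, which contains all of one fragment — lossless.
Dependency preservation: the restricted closure of {C1, C5} across the fragments never reaches {C2}, so C1, C5 → C2 cannot be enforced without a join — not preserved.

lossless but not dependency-preserving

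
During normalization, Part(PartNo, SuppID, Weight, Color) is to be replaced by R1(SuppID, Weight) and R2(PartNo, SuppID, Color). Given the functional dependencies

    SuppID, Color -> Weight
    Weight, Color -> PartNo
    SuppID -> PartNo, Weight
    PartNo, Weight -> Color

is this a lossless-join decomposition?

Yes

Common attributes: R1 ∩ R2 = {SuppID}.
Closure of {SuppID}: SuppID → PartNo, Weight applies, adding PartNo, Weight; PartNo, Weight → Color applies, adding Color. So (SuppID)⁺ = {PartNo, SuppID, Weight, Color}.
This closure contains every attribute of R1, so R1 ∩ R2 → R1. The join is lossless.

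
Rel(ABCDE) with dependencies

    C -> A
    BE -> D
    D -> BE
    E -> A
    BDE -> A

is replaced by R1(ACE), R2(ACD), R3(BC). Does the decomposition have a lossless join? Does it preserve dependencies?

lossy and not dependency-preserving

Lossless test (chase): Rows 1 and 3 agree on C; apply C→A and equate their A entries. No row becomes fully distinguished — the join is lossy.
Dependency preservation: the restricted closure of {BE} across the fragments never reaches {D}, so BE → D cannot be enforced without a join — not preserved.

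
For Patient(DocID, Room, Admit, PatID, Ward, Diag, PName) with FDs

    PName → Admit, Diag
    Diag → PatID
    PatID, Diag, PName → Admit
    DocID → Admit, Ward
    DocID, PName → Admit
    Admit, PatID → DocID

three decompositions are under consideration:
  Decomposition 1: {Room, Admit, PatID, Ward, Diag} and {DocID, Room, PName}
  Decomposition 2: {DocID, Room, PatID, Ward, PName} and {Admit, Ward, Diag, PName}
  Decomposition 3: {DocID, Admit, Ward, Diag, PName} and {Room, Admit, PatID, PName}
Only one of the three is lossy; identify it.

Decomposition 1

Decomposition 1: common = {Room}, closure = {Room} → lossy.
Decomposition 2: common = {Ward, PName}, closure = {DocID, Admit, PatID, Ward, Diag, PName} → lossless.
Decomposition 3: common = {Admit, PName}, closure = {DocID, Admit, PatID, Ward, Diag, PName} → lossless.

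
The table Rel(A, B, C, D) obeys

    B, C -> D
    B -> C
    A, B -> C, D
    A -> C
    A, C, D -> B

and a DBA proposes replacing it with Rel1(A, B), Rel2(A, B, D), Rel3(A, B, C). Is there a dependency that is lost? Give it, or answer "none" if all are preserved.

none

B, C → D: restricted closure across fragments reaches D.
B → C lies within Rel3.
A, B → C, D: restricted closure across fragments reaches C, D.
A → C lies within Rel3.
A, C, D → B: restricted closure across fragments reaches B.
Every dependency is enforceable on the fragments, so the decomposition is dependency-preserving.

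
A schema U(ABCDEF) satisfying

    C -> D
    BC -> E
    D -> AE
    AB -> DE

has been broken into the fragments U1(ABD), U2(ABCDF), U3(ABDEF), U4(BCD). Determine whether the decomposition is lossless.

Yes

Chase test. Columns are ABCDEF; row i has aⱼ where attribute j ∈ Ui, else bᵢⱼ.
Initial tableau (one row per fragment):
  row 1: a1 a2 b13 a4 b15 b16
  row 2: a1 a2 a3 a4 b25 a6
  row 3: a1 a2 b33 a4 a5 a6
  row 4: b41 a2 a3 a4 b45 b46
Rows 2 and 4 agree on BC; apply BC→E and equate their E entries.
Rows 1 and 2 agree on D; apply D→AE and equate their AE entries.
Rows 1 and 3 agree on D; apply D→AE and equate their AE entries.
Rows 1 and 4 agree on D; apply D→AE and equate their AE entries.
Row 2 is now all distinguished symbols — the join is lossless.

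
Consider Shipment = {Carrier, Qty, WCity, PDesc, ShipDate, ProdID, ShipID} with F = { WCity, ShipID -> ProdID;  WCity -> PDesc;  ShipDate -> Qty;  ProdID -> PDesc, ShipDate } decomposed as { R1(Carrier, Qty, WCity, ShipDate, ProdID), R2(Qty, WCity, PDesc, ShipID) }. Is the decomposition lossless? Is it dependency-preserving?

lossy and not dependency-preserving

Lossless test: (Qty, WCity)⁺ = {Qty, WCity, PDesc}, which is a superkey of neither fragment — lossy.
Dependency preservation: the restricted closure of {WCity, ShipID} across the fragments never reaches {ProdID}, so WCity, ShipID → ProdID cannot be enforced without a join — not preserved.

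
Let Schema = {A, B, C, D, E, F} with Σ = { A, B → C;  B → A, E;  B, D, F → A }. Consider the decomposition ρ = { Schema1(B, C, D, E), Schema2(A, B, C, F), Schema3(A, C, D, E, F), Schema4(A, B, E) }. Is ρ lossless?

No

Chase test. Columns are A, B, C, D, E, F; row i has aⱼ where attribute j ∈ Schemai, else bᵢⱼ.
Initial tableau (one row per fragment):
  row 1: b11 a2 a3 a4 a5 b16
  row 2: a1 a2 a3 b24 b25 a6
  row 3: a1 b32 a3 a4 a5 a6
  row 4: a1 a2 b43 b44 a5 b46
Rows 2 and 4 agree on A, B; apply A, B→C and equate their C entries.
Rows 1 and 2 agree on B; apply B→A, E and equate their A, E entries.
No row becomes fully distinguished — the join is lossy.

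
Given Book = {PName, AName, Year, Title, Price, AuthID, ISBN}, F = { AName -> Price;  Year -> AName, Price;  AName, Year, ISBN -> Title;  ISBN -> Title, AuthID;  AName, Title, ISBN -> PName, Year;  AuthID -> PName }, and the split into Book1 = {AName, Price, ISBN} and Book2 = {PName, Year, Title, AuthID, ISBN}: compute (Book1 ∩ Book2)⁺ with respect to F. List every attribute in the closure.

PName, Title, AuthID, ISBN

Book1 ∩ Book2 = {ISBN}.
ISBN → Title, AuthID applies, adding Title, AuthID
AuthID → PName applies, adding PName
Closure: {PName, Title, AuthID, ISBN}.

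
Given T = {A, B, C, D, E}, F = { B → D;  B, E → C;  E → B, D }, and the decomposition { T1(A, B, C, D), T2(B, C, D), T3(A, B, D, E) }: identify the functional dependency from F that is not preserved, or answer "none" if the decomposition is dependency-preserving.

B, E → C

Check B, E → C: no single fragment contains all of {B, C, E}, and the restricted closure of {B, E} across the fragments never reaches {C}.
B → D is preserved.
E → B, D is preserved.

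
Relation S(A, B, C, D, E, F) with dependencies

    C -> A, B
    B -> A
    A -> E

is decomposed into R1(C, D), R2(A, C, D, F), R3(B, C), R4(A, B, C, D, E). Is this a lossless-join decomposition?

Chase test. Columns are A, B, C, D, E, F; row i has aⱼ where attribute j ∈ Ri, else bᵢⱼ.
Initial tableau (one row per fragment):
  row 1: b11 b12 a3 a4 b15 b16
  row 2: a1 b22 a3 a4 b25 a6
  row 3: b31 a2 a3 b34 b35 b36
  row 4: a1 a2 a3 a4 a5 b46
Rows 1 and 2 agree on C; apply C→A, B and equate their A, B entries.
Rows 1 and 3 agree on C; apply C→A, B and equate their A, B entries.
Rows 1 and 2 agree on A; apply A→E and equate their E entries.
Rows 1 and 3 agree on A; apply A→E and equate their E entries.
Rows 1 and 4 agree on A; apply A→E and equate their E entries.
Row 2 is now all distinguished symbols — the join is lossless.

Yes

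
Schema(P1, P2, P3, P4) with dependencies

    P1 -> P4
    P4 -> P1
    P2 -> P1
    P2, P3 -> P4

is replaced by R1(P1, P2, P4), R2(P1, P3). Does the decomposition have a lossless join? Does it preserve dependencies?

Lossless test: (P1)⁺ = {P1, P4}, which is a superkey of neither fragment — lossy.
Dependency preservation: P2, P3 → P4 is not contained in any single fragment, but the restricted closure of its left-hand side across the fragments still reaches the right-hand side; the remaining FDs each lie inside some fragment. All dependencies are preserved.

lossy but dependency-preserving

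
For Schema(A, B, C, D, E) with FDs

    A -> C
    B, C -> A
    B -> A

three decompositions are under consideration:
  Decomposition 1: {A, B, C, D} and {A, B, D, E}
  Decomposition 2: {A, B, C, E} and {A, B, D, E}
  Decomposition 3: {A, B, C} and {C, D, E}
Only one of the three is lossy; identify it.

Decomposition 1: common = {A, B, D}, closure = {A, B, C, D} → lossless.
Decomposition 2: common = {A, B, E}, closure = {A, B, C, E} → lossless.
Decomposition 3: common = {C}, closure = {C} → lossy.

Decomposition 3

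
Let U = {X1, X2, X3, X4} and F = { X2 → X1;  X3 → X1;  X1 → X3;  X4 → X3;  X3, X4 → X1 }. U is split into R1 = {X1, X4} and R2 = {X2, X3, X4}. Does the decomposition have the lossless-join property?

Common attributes: R1 ∩ R2 = {X4}.
Closure of {X4}: X4 → X3 applies, adding X3; X3, X4 → X1 applies, adding X1. So (X4)⁺ = {X1, X3, X4}.
This closure contains every attribute of R1, so R1 ∩ R2 → R1. The join is lossless.

Yes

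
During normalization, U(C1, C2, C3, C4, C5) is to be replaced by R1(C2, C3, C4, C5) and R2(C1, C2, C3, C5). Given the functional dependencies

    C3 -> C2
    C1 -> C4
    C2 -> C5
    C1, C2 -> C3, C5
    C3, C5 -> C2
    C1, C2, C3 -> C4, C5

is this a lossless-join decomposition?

No

Common attributes: R1 ∩ R2 = {C2, C3, C5}.
No dependency enlarges {C2, C3, C5}, so (C2, C3, C5)⁺ = {C2, C3, C5}.
The closure contains neither all of R1 = {C2, C3, C4, C5} nor all of R2 = {C1, C2, C3, C5}, so the common attributes are not a superkey of either fragment. The join is lossy.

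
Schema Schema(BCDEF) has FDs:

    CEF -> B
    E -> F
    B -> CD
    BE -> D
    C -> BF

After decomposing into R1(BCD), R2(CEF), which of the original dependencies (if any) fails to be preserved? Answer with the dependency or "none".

none

CEF → B: restricted closure across fragments reaches B.
E → F lies within R2.
B → CD lies within R1.
BE → D: restricted closure across fragments reaches D.
C → BF: restricted closure across fragments reaches BF.
Every dependency is enforceable on the fragments, so the decomposition is dependency-preserving.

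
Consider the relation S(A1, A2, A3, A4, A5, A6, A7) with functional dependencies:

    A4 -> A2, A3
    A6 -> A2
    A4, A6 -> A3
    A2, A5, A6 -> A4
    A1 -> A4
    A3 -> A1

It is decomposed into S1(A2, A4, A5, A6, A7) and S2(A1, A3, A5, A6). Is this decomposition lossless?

Yes

Common attributes: S1 ∩ S2 = {A5, A6}.
Closure of {A5, A6}: A6 → A2 applies, adding A2; A2, A5, A6 → A4 applies, adding A4; A4 → A2, A3 applies, adding A3; A3 → A1 applies, adding A1. So (A5, A6)⁺ = {A1, A2, A3, A4, A5, A6}.
This closure contains every attribute of S2, so S1 ∩ S2 → S2. The join is lossless.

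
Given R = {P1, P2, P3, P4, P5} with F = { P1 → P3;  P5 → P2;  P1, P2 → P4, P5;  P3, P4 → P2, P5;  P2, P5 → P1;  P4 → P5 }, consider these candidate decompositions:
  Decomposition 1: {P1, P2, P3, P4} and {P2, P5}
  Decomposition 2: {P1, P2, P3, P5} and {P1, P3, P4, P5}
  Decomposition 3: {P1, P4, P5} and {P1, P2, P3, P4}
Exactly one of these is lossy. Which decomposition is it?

Decomposition 1

Decomposition 1: common = {P2}, closure = {P2} → lossy.
Decomposition 2: common = {P1, P3, P5}, closure = {P1, P2, P3, P4, P5} → lossless.
Decomposition 3: common = {P1, P4}, closure = {P1, P2, P3, P4, P5} → lossless.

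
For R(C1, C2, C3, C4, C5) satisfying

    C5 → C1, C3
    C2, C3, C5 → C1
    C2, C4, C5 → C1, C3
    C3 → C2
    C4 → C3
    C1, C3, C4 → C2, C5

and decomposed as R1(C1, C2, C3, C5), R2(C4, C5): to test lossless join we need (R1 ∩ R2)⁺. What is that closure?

C1, C2, C3, C5

R1 ∩ R2 = {C5}.
C5 → C1, C3 applies, adding C1, C3
C3 → C2 applies, adding C2
Closure: {C1, C2, C3, C5}.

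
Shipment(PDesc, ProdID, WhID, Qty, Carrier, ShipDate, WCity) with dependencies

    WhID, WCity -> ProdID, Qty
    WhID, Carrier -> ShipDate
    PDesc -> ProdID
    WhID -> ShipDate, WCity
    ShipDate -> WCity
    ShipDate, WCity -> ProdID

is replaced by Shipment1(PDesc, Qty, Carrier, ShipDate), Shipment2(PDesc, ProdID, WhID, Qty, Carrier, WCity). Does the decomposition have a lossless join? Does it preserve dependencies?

Lossless test: (PDesc, Qty, Carrier)⁺ = {PDesc, ProdID, Qty, Carrier}, which is a superkey of neither fragment — lossy.
Dependency preservation: the restricted closure of {WhID, Carrier} across the fragments never reaches {ShipDate}, so WhID, Carrier → ShipDate cannot be enforced without a join — not preserved.

lossy and not dependency-preserving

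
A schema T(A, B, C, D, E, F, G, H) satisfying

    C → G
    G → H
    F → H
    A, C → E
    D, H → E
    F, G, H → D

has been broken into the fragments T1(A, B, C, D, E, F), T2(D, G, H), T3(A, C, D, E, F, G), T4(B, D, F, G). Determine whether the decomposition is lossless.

Chase test. Columns are A, B, C, D, E, F, G, H; row i has aⱼ where attribute j ∈ Ti, else bᵢⱼ.
Initial tableau (one row per fragment):
  row 1: a1 a2 a3 a4 a5 a6 b17 b18
  row 2: b21 b22 b23 a4 b25 b26 a7 a8
  row 3: a1 b32 a3 a4 a5 a6 a7 b38
  row 4: b41 a2 b43 a4 b45 a6 a7 b48
Rows 1 and 3 agree on C; apply C→G and equate their G entries.
Rows 1 and 2 agree on G; apply G→H and equate their H entries.
Rows 1 and 3 agree on G; apply G→H and equate their H entries.
Rows 1 and 4 agree on G; apply G→H and equate their H entries.
Rows 1 and 2 agree on D, H; apply D, H→E and equate their E entries.
Rows 1 and 4 agree on D, H; apply D, H→E and equate their E entries.
Row 1 is now all distinguished symbols — the join is lossless.

Yes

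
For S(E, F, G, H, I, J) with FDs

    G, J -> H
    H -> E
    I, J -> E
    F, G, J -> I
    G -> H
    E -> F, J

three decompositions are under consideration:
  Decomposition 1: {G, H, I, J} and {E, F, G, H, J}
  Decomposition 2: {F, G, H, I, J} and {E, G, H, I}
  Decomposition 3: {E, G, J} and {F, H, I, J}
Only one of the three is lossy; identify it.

Decomposition 1: common = {G, H, J}, closure = {E, F, G, H, I, J} → lossless.
Decomposition 2: common = {G, H, I}, closure = {E, F, G, H, I, J} → lossless.
Decomposition 3: common = {J}, closure = {J} → lossy.

Decomposition 3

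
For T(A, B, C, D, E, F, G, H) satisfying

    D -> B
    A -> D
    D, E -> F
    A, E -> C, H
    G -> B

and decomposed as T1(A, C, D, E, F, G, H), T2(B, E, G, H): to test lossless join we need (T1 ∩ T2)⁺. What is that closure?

B, E, G, H

T1 ∩ T2 = {E, G, H}.
G → B applies, adding B
Closure: {B, E, G, H}.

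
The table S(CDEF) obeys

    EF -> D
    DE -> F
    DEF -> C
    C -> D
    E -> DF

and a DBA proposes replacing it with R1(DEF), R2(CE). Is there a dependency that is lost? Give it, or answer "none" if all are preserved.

Check C → D: no single fragment contains all of {CD}, and the restricted closure of {C} across the fragments never reaches {D}.
EF → D is preserved.
DE → F is preserved.
DEF → C is preserved.
E → DF is preserved.

C -> D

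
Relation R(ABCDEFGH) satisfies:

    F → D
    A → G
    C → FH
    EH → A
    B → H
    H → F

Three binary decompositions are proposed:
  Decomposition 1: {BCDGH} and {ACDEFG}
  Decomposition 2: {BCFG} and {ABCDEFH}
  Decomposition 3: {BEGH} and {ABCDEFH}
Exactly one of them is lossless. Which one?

Decomposition 3

Decomposition 1: common = {CDG}, closure = {CDFGH} → lossy.
Decomposition 2: common = {BCF}, closure = {BCDFH} → lossy.
Decomposition 3: common = {BEH}, closure = {ABDEFGH} → lossless.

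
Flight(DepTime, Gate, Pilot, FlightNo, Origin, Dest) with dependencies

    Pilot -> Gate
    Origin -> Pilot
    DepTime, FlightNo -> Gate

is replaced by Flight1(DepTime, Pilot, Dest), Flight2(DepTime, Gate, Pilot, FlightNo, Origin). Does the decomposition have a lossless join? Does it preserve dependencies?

lossy but dependency-preserving

Lossless test: (DepTime, Pilot)⁺ = {DepTime, Gate, Pilot}, which is a superkey of neither fragment — lossy.
Dependency preservation: every FD's attributes lie within a single fragment, so each can be enforced locally — preserved.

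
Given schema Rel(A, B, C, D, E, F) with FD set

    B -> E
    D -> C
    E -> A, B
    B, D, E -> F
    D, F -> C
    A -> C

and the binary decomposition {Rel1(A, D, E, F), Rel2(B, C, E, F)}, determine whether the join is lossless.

Yes

Common attributes: Rel1 ∩ Rel2 = {E, F}.
Closure of {E, F}: E → A, B applies, adding A, B; A → C applies, adding C. So (E, F)⁺ = {A, B, C, E, F}.
This closure contains every attribute of Rel2, so Rel1 ∩ Rel2 → Rel2. The join is lossless.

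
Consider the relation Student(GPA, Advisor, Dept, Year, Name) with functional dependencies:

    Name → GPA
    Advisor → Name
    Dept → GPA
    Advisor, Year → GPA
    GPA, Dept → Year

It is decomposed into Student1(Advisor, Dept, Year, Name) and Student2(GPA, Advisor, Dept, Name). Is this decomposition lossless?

Common attributes: Student1 ∩ Student2 = {Advisor, Dept, Name}.
Closure of {Advisor, Dept, Name}: Name → GPA applies, adding GPA; GPA, Dept → Year applies, adding Year. So (Advisor, Dept, Name)⁺ = {GPA, Advisor, Dept, Year, Name}.
This closure contains every attribute of Student1, so Student1 ∩ Student2 → Student1. The join is lossless.

Yes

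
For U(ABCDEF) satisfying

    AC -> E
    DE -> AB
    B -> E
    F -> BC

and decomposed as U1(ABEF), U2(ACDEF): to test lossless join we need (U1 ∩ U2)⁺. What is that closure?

ABCEF

U1 ∩ U2 = {AEF}.
F → BC applies, adding BC
Closure: {ABCEF}.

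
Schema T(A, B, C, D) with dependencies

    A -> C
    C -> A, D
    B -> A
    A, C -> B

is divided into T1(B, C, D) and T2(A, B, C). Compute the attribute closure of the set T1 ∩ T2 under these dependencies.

T1 ∩ T2 = {B, C}.
C → A, D applies, adding A, D
Closure: {A, B, C, D}.

A, B, C, D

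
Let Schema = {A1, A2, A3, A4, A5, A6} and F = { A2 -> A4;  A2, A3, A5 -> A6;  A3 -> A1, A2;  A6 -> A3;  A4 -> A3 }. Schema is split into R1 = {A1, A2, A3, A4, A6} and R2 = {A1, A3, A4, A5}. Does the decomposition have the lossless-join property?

Common attributes: R1 ∩ R2 = {A1, A3, A4}.
Closure of {A1, A3, A4}: A3 → A1, A2 applies, adding A2. So (A1, A3, A4)⁺ = {A1, A2, A3, A4}.
The closure contains neither all of R1 = {A1, A2, A3, A4, A6} nor all of R2 = {A1, A3, A4, A5}, so the common attributes are not a superkey of either fragment. The join is lossy.

No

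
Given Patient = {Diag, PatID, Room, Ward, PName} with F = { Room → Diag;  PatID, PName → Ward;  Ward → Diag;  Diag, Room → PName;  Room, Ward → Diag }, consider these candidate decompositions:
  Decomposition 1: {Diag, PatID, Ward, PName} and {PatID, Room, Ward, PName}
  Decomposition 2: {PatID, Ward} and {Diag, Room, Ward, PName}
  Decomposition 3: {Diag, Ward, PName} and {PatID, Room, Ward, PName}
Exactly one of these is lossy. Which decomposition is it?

Decomposition 2

Decomposition 1: common = {PatID, Ward, PName}, closure = {Diag, PatID, Ward, PName} → lossless.
Decomposition 2: common = {Ward}, closure = {Diag, Ward} → lossy.
Decomposition 3: common = {Ward, PName}, closure = {Diag, Ward, PName} → lossless.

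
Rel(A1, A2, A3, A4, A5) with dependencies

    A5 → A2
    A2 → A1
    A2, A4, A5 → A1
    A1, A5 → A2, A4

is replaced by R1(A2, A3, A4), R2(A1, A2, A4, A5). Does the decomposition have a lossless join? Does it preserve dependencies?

lossy but dependency-preserving

Lossless test: (A2, A4)⁺ = {A1, A2, A4}, which is a superkey of neither fragment — lossy.
Dependency preservation: every FD's attributes lie within a single fragment, so each can be enforced locally — preserved.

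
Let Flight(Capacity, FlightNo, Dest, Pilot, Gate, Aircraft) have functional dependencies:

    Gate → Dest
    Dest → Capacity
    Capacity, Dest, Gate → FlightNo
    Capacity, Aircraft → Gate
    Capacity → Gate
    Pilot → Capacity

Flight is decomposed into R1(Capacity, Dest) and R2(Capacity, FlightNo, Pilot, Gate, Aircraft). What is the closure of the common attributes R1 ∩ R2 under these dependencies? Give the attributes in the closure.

R1 ∩ R2 = {Capacity}.
Capacity → Gate applies, adding Gate
Gate → Dest applies, adding Dest
Capacity, Dest, Gate → FlightNo applies, adding FlightNo
Closure: {Capacity, FlightNo, Dest, Gate}.

Capacity, FlightNo, Dest, Gate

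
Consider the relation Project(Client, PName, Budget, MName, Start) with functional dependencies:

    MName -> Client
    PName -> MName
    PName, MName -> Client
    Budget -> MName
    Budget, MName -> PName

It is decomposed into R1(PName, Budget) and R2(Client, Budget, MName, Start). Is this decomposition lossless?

Common attributes: R1 ∩ R2 = {Budget}.
Closure of {Budget}: Budget → MName applies, adding MName; Budget, MName → PName applies, adding PName; MName → Client applies, adding Client. So (Budget)⁺ = {Client, PName, Budget, MName}.
This closure contains every attribute of R1, so R1 ∩ R2 → R1. The join is lossless.

Yes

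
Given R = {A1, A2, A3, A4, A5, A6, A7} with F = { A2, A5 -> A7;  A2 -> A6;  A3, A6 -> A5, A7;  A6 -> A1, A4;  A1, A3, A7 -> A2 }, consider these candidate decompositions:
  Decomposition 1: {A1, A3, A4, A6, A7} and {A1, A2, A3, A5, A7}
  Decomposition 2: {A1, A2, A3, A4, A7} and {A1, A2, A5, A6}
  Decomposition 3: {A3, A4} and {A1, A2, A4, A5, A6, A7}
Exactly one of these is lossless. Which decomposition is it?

Decomposition 1: common = {A1, A3, A7}, closure = {A1, A2, A3, A4, A5, A6, A7} → lossless.
Decomposition 2: common = {A1, A2}, closure = {A1, A2, A4, A6} → lossy.
Decomposition 3: common = {A4}, closure = {A4} → lossy.

Decomposition 1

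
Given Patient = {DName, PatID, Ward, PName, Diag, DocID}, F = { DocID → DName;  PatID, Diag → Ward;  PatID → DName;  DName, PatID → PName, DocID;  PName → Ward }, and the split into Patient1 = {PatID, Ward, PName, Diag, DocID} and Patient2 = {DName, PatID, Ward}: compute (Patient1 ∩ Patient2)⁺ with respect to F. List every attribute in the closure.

Patient1 ∩ Patient2 = {PatID, Ward}.
PatID → DName applies, adding DName
DName, PatID → PName, DocID applies, adding PName, DocID
Closure: {DName, PatID, Ward, PName, DocID}.

DName, PatID, Ward, PName, DocID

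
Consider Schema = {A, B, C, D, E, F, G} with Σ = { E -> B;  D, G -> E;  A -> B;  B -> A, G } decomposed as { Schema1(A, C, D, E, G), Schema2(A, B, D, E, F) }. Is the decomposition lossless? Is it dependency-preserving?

lossy but dependency-preserving

Lossless test: (A, D, E)⁺ = {A, B, D, E, G}, which is a superkey of neither fragment — lossy.
Dependency preservation: B → A, G is not contained in any single fragment, but the restricted closure of its left-hand side across the fragments still reaches the right-hand side; the remaining FDs each lie inside some fragment. All dependencies are preserved.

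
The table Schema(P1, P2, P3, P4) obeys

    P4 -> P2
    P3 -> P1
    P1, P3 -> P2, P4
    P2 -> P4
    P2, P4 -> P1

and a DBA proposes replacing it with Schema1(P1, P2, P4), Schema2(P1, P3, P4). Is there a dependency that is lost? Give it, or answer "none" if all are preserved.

none

P4 → P2 lies within Schema1.
P3 → P1 lies within Schema2.
P1, P3 → P2, P4: restricted closure across fragments reaches P2, P4.
P2 → P4 lies within Schema1.
P2, P4 → P1 lies within Schema1.
Every dependency is enforceable on the fragments, so the decomposition is dependency-preserving.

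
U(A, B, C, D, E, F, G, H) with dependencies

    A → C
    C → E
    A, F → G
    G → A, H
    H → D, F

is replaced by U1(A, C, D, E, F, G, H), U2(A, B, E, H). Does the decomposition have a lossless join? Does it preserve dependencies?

lossless and dependency-preserving

Lossless test: (A, E, H)⁺ = {A, C, D, E, F, G, H}, which contains all of one fragment — lossless.
Dependency preservation: every FD's attributes lie within a single fragment, so each can be enforced locally — preserved.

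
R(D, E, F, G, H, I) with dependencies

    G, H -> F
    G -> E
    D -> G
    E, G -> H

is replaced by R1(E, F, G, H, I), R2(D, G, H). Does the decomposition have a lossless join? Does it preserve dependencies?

lossy but dependency-preserving

Lossless test: (G, H)⁺ = {E, F, G, H}, which is a superkey of neither fragment — lossy.
Dependency preservation: every FD's attributes lie within a single fragment, so each can be enforced locally — preserved.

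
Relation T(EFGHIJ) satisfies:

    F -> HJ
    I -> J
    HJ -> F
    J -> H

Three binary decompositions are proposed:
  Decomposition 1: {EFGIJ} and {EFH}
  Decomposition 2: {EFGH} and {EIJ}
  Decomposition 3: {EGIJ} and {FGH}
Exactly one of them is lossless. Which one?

Decomposition 1

Decomposition 1: common = {EF}, closure = {EFHJ} → lossless.
Decomposition 2: common = {E}, closure = {E} → lossy.
Decomposition 3: common = {G}, closure = {G} → lossy.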